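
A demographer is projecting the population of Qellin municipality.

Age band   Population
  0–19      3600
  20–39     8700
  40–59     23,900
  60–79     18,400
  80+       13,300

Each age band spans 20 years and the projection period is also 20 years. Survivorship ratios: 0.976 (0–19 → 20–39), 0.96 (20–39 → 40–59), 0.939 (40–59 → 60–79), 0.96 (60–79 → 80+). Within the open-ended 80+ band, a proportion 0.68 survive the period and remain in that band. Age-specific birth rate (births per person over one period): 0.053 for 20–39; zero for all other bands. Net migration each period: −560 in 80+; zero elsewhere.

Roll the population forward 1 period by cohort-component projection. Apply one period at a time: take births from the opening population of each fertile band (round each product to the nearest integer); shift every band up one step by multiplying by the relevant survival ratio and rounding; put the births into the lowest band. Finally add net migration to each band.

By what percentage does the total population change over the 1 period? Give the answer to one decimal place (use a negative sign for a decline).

Call the bands 1 to 5, youngest first.
Period 1:
Births: 8700 × 0.053 = 461
Band 2: 3600 × 0.976 = 3514
Band 3: 8700 × 0.96 = 8352
Band 4: 23900 × 0.939 = 22442
Band 5: 18400 × 0.96 + 13300 × 0.68 = 17664 + 9044 = 26708
Net migration: Band 5 − 560 → 26148
End of period: [461, 3514, 8352, 22442, 26148]
Total: 67900 → 60917; change = -6983; percentage change = -10.3%

-10.3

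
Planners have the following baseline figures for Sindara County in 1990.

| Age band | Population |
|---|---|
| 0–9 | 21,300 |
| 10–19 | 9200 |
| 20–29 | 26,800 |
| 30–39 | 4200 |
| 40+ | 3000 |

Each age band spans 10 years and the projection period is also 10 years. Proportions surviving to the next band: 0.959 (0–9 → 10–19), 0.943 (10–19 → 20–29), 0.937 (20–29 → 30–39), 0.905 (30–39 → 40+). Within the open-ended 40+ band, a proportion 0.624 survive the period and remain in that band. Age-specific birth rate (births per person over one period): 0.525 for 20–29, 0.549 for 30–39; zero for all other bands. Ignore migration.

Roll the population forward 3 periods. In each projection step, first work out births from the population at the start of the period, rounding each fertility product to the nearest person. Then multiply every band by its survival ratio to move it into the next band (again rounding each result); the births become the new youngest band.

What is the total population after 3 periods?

— Period 1 —
Births: 26800 × 0.525 = 14070 ; 4200 × 0.549 = 2306 → total 16376
10–19: 21300 × 0.959 = 20427
20–29: 9200 × 0.943 = 8676
30–39: 26800 × 0.937 = 25112
40+: 4200 × 0.905 + 3000 × 0.624 = 3801 + 1872 = 5673
→ [16376, 20427, 8676, 25112, 5673]
— Period 2 —
Births: 8676 × 0.525 = 4555 ; 25112 × 0.549 = 13786 → total 18341
10–19: 16376 × 0.959 = 15705
20–29: 20427 × 0.943 = 19263
30–39: 8676 × 0.937 = 8129
40+: 25112 × 0.905 + 5673 × 0.624 = 22726 + 3540 = 26266
→ [18341, 15705, 19263, 8129, 26266]
— Period 3 —
Births: 19263 × 0.525 = 10113 ; 8129 × 0.549 = 4463 → total 14576
10–19: 18341 × 0.959 = 17589
20–29: 15705 × 0.943 = 14810
30–39: 19263 × 0.937 = 18049
40+: 8129 × 0.905 + 26266 × 0.624 = 7357 + 16390 = 23747
→ [14576, 17589, 14810, 18049, 23747]
Total after period 3: 14576 + 17589 + 14810 + 18049 + 23747 = 88771

88771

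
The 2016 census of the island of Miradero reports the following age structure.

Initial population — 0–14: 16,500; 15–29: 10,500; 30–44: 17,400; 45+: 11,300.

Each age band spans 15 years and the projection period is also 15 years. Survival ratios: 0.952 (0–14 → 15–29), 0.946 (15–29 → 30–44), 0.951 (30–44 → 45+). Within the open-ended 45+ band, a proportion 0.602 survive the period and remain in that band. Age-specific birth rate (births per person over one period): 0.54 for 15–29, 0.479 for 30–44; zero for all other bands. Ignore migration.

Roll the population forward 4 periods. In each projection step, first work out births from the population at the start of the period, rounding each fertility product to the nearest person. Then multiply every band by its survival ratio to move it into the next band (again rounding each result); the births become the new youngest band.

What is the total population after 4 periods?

67422

— Period 1 —
Births: 10500 × 0.54 = 5670, 17400 × 0.479 = 8335 → 14005
15–29: 16500 × 0.952 = 15708
30–44: 10500 × 0.946 = 9933
45+: 17400 × 0.951 + 11300 × 0.602 = 16547 + 6803 = 23350
Population now: 0–14=14005, 15–29=15708, 30–44=9933, 45+=23350
— Period 2 —
Births: 15708 × 0.54 = 8482, 9933 × 0.479 = 4758 → 13240
15–29: 14005 × 0.952 = 13333
30–44: 15708 × 0.946 = 14860
45+: 9933 × 0.951 + 23350 × 0.602 = 9446 + 14057 = 23503
Population now: 0–14=13240, 15–29=13333, 30–44=14860, 45+=23503
— Period 3 —
Births: 13333 × 0.54 = 7200, 14860 × 0.479 = 7118 → 14318
15–29: 13240 × 0.952 = 12604
30–44: 13333 × 0.946 = 12613
45+: 14860 × 0.951 + 23503 × 0.602 = 14132 + 14149 = 28281
Population now: 0–14=14318, 15–29=12604, 30–44=12613, 45+=28281
— Period 4 —
Births: 12604 × 0.54 = 6806, 12613 × 0.479 = 6042 → 12848
15–29: 14318 × 0.952 = 13631
30–44: 12604 × 0.946 = 11923
45+: 12613 × 0.951 + 28281 × 0.602 = 11995 + 17025 = 29020
Population now: 0–14=12848, 15–29=13631, 30–44=11923, 45+=29020
Total after period 4: 12848 + 13631 + 11923 + 29020 = 67422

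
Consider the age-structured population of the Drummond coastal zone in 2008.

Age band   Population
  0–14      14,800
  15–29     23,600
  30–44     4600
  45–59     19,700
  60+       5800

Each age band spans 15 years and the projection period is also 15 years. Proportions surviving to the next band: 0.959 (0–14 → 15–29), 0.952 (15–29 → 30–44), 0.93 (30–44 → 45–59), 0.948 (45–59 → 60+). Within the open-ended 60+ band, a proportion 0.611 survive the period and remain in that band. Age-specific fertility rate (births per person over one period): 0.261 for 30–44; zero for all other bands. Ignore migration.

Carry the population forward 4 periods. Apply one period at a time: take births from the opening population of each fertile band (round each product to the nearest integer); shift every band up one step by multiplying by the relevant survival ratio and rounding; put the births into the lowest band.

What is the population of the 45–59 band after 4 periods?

1020

— Period 1 —
Births: 4600 * 0.261 = 1201
15–29: 14800 * 0.959 = 14193
30–44: 23600 * 0.952 = 22467
45–59: 4600 * 0.93 = 4278
60+: 19700 * 0.948 + 5800 * 0.611 = 18676 + 3544 = 22220
Giving 1201 / 14193 / 22467 / 4278 / 22220.
— Period 2 —
Births: 22467 * 0.261 = 5864
15–29: 1201 * 0.959 = 1152
30–44: 14193 * 0.952 = 13512
45–59: 22467 * 0.93 = 20894
60+: 4278 * 0.948 + 22220 * 0.611 = 4056 + 13576 = 17632
Giving 5864 / 1152 / 13512 / 20894 / 17632.
— Period 3 —
Births: 13512 * 0.261 = 3527
15–29: 5864 * 0.959 = 5624
30–44: 1152 * 0.952 = 1097
45–59: 13512 * 0.93 = 12566
60+: 20894 * 0.948 + 17632 * 0.611 = 19808 + 10773 = 30581
Giving 3527 / 5624 / 1097 / 12566 / 30581.
— Period 4 —
Births: 1097 * 0.261 = 286
15–29: 3527 * 0.959 = 3382
30–44: 5624 * 0.952 = 5354
45–59: 1097 * 0.93 = 1020
60+: 12566 * 0.948 + 30581 * 0.611 = 11913 + 18685 = 30598
Giving 286 / 3382 / 5354 / 1020 / 30598.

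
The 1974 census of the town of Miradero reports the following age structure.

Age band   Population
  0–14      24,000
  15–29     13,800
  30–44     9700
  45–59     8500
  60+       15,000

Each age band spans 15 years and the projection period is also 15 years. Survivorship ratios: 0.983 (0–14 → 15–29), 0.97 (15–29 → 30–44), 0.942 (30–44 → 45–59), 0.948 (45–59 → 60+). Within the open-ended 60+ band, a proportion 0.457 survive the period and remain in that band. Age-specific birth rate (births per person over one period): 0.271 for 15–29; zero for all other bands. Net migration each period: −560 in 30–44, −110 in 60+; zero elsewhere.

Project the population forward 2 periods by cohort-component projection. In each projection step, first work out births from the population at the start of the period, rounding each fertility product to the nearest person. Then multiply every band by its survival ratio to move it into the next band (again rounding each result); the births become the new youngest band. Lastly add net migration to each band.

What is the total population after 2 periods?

59792

Period 1.
Births: 13800 × 0.271 = 3740
15–29: 24000 × 0.983 = 23592
30–44: 13800 × 0.97 = 13386
45–59: 9700 × 0.942 = 9137
60+: 8500 × 0.948 + 15000 × 0.457 = 8058 + 6855 = 14913
Net migration: 30–44 − 560 → 12826; 60+ − 110 → 14803
End of period: [3740, 23592, 12826, 9137, 14803]
Period 2.
Births: 23592 × 0.271 = 6393
15–29: 3740 × 0.983 = 3676
30–44: 23592 × 0.97 = 22884
45–59: 12826 × 0.942 = 12082
60+: 9137 × 0.948 + 14803 × 0.457 = 8662 + 6765 = 15427
Net migration: 30–44 − 560 → 22324; 60+ − 110 → 15317
End of period: [6393, 3676, 22324, 12082, 15317]
Total after period 2: 6393 + 3676 + 22324 + 12082 + 15317 = 59792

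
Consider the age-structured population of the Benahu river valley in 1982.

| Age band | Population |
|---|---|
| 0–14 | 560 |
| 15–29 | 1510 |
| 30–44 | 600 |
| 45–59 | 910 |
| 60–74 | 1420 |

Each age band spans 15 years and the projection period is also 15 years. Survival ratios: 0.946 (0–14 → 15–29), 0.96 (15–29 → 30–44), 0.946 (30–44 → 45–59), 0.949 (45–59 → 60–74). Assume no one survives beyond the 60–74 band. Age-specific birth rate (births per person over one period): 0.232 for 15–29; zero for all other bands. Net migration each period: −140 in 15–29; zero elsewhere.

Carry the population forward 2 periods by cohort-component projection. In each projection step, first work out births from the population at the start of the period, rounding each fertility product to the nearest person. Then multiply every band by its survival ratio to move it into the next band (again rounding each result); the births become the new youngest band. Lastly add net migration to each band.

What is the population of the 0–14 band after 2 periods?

Call the groups 1 to 5, youngest first.
— Period 1 —
Births: 1510 × 0.232 = 350
Group 2: 560 × 0.946 = 530
Group 3: 1510 × 0.96 = 1450
Group 4: 600 × 0.946 = 568
Group 5: 910 × 0.949 = 864
Net migration: Group 2 − 140 → 390
→ [350, 390, 1450, 568, 864]
— Period 2 —
Births: 390 × 0.232 = 90
Group 2: 350 × 0.946 = 331
Group 3: 390 × 0.96 = 374
Group 4: 1450 × 0.946 = 1372
Group 5: 568 × 0.949 = 539
Net migration: Group 2 − 140 → 191
→ [90, 191, 374, 1372, 539]

90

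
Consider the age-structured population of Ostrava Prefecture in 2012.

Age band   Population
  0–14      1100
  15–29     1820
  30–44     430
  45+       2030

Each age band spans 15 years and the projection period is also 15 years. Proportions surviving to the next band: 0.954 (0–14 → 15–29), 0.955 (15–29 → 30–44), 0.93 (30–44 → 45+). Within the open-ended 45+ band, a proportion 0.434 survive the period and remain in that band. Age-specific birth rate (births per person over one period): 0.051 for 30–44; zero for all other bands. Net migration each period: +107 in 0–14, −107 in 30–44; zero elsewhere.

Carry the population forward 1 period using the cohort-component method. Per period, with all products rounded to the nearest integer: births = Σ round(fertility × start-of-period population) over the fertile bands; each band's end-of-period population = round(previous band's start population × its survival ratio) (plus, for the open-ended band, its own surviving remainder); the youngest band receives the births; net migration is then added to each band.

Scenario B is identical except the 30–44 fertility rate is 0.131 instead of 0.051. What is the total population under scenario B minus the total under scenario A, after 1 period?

34

Period 1.
Births: 430 × 0.051 = 22
15–29: 1100 × 0.954 = 1049
30–44: 1820 × 0.955 = 1738
45+: 430 × 0.93 + 2030 × 0.434 = 400 + 881 = 1281
Net migration: 0–14 + 107 → 129; 30–44 − 107 → 1631
→ [129, 1049, 1631, 1281]
Scenario A total after 1 period: 4090
Scenario B projection —
Period 1.
Births: 430 × 0.131 = 56
15–29: 1100 × 0.954 = 1049
30–44: 1820 × 0.955 = 1738
45+: 430 × 0.93 + 2030 × 0.434 = 400 + 881 = 1281
Net migration: 0–14 + 107 → 163; 30–44 − 107 → 1631
→ [163, 1049, 1631, 1281]
Scenario B total after 1 period: 4124
Difference B − A = 4124 − 4090 = 34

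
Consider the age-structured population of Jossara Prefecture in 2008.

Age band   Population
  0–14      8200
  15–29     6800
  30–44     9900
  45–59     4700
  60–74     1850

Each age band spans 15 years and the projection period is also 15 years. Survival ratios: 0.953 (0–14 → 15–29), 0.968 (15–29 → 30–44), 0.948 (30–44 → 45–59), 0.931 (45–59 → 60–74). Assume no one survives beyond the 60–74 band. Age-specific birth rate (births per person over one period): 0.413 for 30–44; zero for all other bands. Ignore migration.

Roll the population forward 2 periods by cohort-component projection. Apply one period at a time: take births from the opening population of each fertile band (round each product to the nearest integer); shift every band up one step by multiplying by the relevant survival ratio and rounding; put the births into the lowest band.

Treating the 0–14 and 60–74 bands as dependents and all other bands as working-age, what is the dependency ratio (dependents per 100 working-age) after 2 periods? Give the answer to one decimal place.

64.7

Call the bands 1 to 5, youngest first.
Period 1:
Births: 9900 × 0.413 = 4089
Band 2: 8200 × 0.953 = 7815
Band 3: 6800 × 0.968 = 6582
Band 4: 9900 × 0.948 = 9385
Band 5: 4700 × 0.931 = 4376
End of period: [4089, 7815, 6582, 9385, 4376]
Period 2:
Births: 6582 × 0.413 = 2718
Band 2: 4089 × 0.953 = 3897
Band 3: 7815 × 0.968 = 7565
Band 4: 6582 × 0.948 = 6240
Band 5: 9385 × 0.931 = 8737
End of period: [2718, 3897, 7565, 6240, 8737]
Dependents (band 0–14 + band 60–74) = 2718 + 8737 = 11455; working-age = 17702; ratio = 11455/17702 × 100 = 64.7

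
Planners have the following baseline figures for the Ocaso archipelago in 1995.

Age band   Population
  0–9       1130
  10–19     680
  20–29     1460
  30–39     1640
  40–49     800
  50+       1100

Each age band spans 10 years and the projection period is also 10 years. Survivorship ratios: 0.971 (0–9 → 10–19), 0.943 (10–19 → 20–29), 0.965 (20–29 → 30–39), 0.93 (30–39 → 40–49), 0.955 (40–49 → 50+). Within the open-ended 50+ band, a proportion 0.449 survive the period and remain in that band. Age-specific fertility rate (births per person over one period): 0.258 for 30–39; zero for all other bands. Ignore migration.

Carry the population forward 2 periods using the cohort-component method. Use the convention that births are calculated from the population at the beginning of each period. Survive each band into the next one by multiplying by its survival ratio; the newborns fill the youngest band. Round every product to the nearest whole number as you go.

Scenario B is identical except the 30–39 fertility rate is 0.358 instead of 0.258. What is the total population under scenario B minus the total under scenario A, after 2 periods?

299

Period 1:
Births: 1640 × 0.258 = 423
10–19: 1130 × 0.971 = 1097
20–29: 680 × 0.943 = 641
30–39: 1460 × 0.965 = 1409
40–49: 1640 × 0.93 = 1525
50+: 800 × 0.955 + 1100 × 0.449 = 764 + 494 = 1258
End of period: [423, 1097, 641, 1409, 1525, 1258]
Period 2:
Births: 1409 × 0.258 = 364
10–19: 423 × 0.971 = 411
20–29: 1097 × 0.943 = 1034
30–39: 641 × 0.965 = 619
40–49: 1409 × 0.93 = 1310
50+: 1525 × 0.955 + 1258 × 0.449 = 1456 + 565 = 2021
End of period: [364, 411, 1034, 619, 1310, 2021]
Scenario A total after 2 periods: 5759
Scenario B projection —
Period 1:
Births: 1640 × 0.358 = 587
10–19: 1130 × 0.971 = 1097
20–29: 680 × 0.943 = 641
30–39: 1460 × 0.965 = 1409
40–49: 1640 × 0.93 = 1525
50+: 800 × 0.955 + 1100 × 0.449 = 764 + 494 = 1258
End of period: [587, 1097, 641, 1409, 1525, 1258]
Period 2:
Births: 1409 × 0.358 = 504
10–19: 587 × 0.971 = 570
20–29: 1097 × 0.943 = 1034
30–39: 641 × 0.965 = 619
40–49: 1409 × 0.93 = 1310
50+: 1525 × 0.955 + 1258 × 0.449 = 1456 + 565 = 2021
End of period: [504, 570, 1034, 619, 1310, 2021]
Scenario B total after 2 periods: 6058
Difference B − A = 6058 − 5759 = 299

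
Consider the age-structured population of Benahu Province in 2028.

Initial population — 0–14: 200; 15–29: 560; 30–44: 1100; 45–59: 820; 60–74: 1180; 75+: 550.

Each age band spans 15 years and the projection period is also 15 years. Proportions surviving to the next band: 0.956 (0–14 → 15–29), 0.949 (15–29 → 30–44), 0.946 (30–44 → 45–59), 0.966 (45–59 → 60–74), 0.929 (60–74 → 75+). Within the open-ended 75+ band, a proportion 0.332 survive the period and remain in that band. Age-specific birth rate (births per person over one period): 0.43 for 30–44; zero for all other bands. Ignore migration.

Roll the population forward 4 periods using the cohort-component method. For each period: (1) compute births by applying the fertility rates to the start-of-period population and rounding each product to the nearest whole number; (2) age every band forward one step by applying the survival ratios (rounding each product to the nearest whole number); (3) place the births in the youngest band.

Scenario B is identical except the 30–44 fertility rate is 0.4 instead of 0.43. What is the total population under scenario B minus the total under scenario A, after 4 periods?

-72

Numbering the groups 1..6 from youngest to oldest:
Period 1.
Births: 1100 * 0.43 = 473
Group 2: 200 * 0.956 = 191
Group 3: 560 * 0.949 = 531
Group 4: 1100 * 0.946 = 1041
Group 5: 820 * 0.966 = 792
Group 6: 1180 * 0.929 + 550 * 0.332 = 1096 + 183 = 1279
End of period: [473, 191, 531, 1041, 792, 1279]
Period 2.
Births: 531 * 0.43 = 228
Group 2: 473 * 0.956 = 452
Group 3: 191 * 0.949 = 181
Group 4: 531 * 0.946 = 502
Group 5: 1041 * 0.966 = 1006
Group 6: 792 * 0.929 + 1279 * 0.332 = 736 + 425 = 1161
End of period: [228, 452, 181, 502, 1006, 1161]
Period 3.
Births: 181 * 0.43 = 78
Group 2: 228 * 0.956 = 218
Group 3: 452 * 0.949 = 429
Group 4: 181 * 0.946 = 171
Group 5: 502 * 0.966 = 485
Group 6: 1006 * 0.929 + 1161 * 0.332 = 935 + 385 = 1320
End of period: [78, 218, 429, 171, 485, 1320]
Period 4.
Births: 429 * 0.43 = 184
Group 2: 78 * 0.956 = 75
Group 3: 218 * 0.949 = 207
Group 4: 429 * 0.946 = 406
Group 5: 171 * 0.966 = 165
Group 6: 485 * 0.929 + 1320 * 0.332 = 451 + 438 = 889
End of period: [184, 75, 207, 406, 165, 889]
Scenario A total after 4 periods: 1926
Scenario B projection —
Period 1.
Births: 1100 * 0.4 = 440
Group 2: 200 * 0.956 = 191
Group 3: 560 * 0.949 = 531
Group 4: 1100 * 0.946 = 1041
Group 5: 820 * 0.966 = 792
Group 6: 1180 * 0.929 + 550 * 0.332 = 1096 + 183 = 1279
End of period: [440, 191, 531, 1041, 792, 1279]
Period 2.
Births: 531 * 0.4 = 212
Group 2: 440 * 0.956 = 421
Group 3: 191 * 0.949 = 181
Group 4: 531 * 0.946 = 502
Group 5: 1041 * 0.966 = 1006
Group 6: 792 * 0.929 + 1279 * 0.332 = 736 + 425 = 1161
End of period: [212, 421, 181, 502, 1006, 1161]
Period 3.
Births: 181 * 0.4 = 72
Group 2: 212 * 0.956 = 203
Group 3: 421 * 0.949 = 400
Group 4: 181 * 0.946 = 171
Group 5: 502 * 0.966 = 485
Group 6: 1006 * 0.929 + 1161 * 0.332 = 935 + 385 = 1320
End of period: [72, 203, 400, 171, 485, 1320]
Period 4.
Births: 400 * 0.4 = 160
Group 2: 72 * 0.956 = 69
Group 3: 203 * 0.949 = 193
Group 4: 400 * 0.946 = 378
Group 5: 171 * 0.966 = 165
Group 6: 485 * 0.929 + 1320 * 0.332 = 451 + 438 = 889
End of period: [160, 69, 193, 378, 165, 889]
Scenario B total after 4 periods: 1854
Difference B − A = 1854 − 1926 = -72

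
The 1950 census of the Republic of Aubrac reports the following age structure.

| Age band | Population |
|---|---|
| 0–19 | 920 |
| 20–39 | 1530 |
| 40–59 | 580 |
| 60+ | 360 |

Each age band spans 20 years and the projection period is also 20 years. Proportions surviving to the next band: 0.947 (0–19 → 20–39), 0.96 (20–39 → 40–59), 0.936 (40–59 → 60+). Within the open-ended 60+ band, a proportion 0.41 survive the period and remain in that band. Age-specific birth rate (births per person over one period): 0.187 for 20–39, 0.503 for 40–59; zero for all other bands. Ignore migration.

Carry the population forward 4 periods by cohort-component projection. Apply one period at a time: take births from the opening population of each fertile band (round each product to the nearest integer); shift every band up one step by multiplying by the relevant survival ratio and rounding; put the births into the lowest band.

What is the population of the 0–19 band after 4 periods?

Call the groups 1 to 4, youngest first.
[period 1]
Births: 1530 × 0.187 = 286  |  580 × 0.503 = 292 ⇒ total 578
Group 2: 920 × 0.947 = 871
Group 3: 1530 × 0.96 = 1469
Group 4: 580 × 0.936 + 360 × 0.41 = 543 + 148 = 691
Population now: 0–19=578, 20–39=871, 40–59=1469, 60+=691
[period 2]
Births: 871 × 0.187 = 163  |  1469 × 0.503 = 739 ⇒ total 902
Group 2: 578 × 0.947 = 547
Group 3: 871 × 0.96 = 836
Group 4: 1469 × 0.936 + 691 × 0.41 = 1375 + 283 = 1658
Population now: 0–19=902, 20–39=547, 40–59=836, 60+=1658
[period 3]
Births: 547 × 0.187 = 102  |  836 × 0.503 = 421 ⇒ total 523
Group 2: 902 × 0.947 = 854
Group 3: 547 × 0.96 = 525
Group 4: 836 × 0.936 + 1658 × 0.41 = 782 + 680 = 1462
Population now: 0–19=523, 20–39=854, 40–59=525, 60+=1462
[period 4]
Births: 854 × 0.187 = 160  |  525 × 0.503 = 264 ⇒ total 424
Group 2: 523 × 0.947 = 495
Group 3: 854 × 0.96 = 820
Group 4: 525 × 0.936 + 1462 × 0.41 = 491 + 599 = 1090
Population now: 0–19=424, 20–39=495, 40–59=820, 60+=1090

424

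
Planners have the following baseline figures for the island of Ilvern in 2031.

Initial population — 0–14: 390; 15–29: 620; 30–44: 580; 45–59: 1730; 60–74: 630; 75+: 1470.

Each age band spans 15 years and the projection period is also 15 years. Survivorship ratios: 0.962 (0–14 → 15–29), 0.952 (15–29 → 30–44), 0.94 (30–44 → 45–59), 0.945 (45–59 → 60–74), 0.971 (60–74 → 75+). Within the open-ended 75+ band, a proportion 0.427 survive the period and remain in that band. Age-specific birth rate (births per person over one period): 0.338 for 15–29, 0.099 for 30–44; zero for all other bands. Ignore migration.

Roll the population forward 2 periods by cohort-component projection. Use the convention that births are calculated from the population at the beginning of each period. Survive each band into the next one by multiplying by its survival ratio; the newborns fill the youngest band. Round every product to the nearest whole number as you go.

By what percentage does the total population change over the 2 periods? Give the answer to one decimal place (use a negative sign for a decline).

-26.5

Call the groups 1 to 6, youngest first.
Period 1:
Births: 620 × 0.338 = 210  |  580 × 0.099 = 57 → total 267
Group 2: 390 × 0.962 = 375
Group 3: 620 × 0.952 = 590
Group 4: 580 × 0.94 = 545
Group 5: 1730 × 0.945 = 1635
Group 6: 630 × 0.971 + 1470 × 0.427 = 612 + 628 = 1240
Giving 267 / 375 / 590 / 545 / 1635 / 1240.
Period 2:
Births: 375 × 0.338 = 127  |  590 × 0.099 = 58 → total 185
Group 2: 267 × 0.962 = 257
Group 3: 375 × 0.952 = 357
Group 4: 590 × 0.94 = 555
Group 5: 545 × 0.945 = 515
Group 6: 1635 × 0.971 + 1240 × 0.427 = 1588 + 529 = 2117
Giving 185 / 257 / 357 / 555 / 515 / 2117.
Total: 5420 → 3986; change = -1434; percentage change = -26.5%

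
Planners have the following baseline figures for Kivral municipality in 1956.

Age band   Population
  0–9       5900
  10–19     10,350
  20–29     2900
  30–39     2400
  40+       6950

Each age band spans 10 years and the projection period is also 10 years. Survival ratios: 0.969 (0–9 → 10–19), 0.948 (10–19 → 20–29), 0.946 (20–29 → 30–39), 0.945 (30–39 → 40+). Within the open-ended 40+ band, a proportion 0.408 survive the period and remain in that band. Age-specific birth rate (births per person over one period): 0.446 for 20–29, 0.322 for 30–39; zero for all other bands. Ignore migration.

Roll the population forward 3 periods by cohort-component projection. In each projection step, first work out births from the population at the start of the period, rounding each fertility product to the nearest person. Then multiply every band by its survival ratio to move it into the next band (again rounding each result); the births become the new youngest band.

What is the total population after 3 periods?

Call the bands 1 to 5, youngest first.
Period 1:
Births: 2900 × 0.446 = 1293, 2400 × 0.322 = 773 → 2066
Band 2: 5900 × 0.969 = 5717
Band 3: 10350 × 0.948 = 9812
Band 4: 2900 × 0.946 = 2743
Band 5: 2400 × 0.945 + 6950 × 0.408 = 2268 + 2836 = 5104
End of period: [2066, 5717, 9812, 2743, 5104]
Period 2:
Births: 9812 × 0.446 = 4376, 2743 × 0.322 = 883 → 5259
Band 2: 2066 × 0.969 = 2002
Band 3: 5717 × 0.948 = 5420
Band 4: 9812 × 0.946 = 9282
Band 5: 2743 × 0.945 + 5104 × 0.408 = 2592 + 2082 = 4674
End of period: [5259, 2002, 5420, 9282, 4674]
Period 3:
Births: 5420 × 0.446 = 2417, 9282 × 0.322 = 2989 → 5406
Band 2: 5259 × 0.969 = 5096
Band 3: 2002 × 0.948 = 1898
Band 4: 5420 × 0.946 = 5127
Band 5: 9282 × 0.945 + 4674 × 0.408 = 8771 + 1907 = 10678
End of period: [5406, 5096, 1898, 5127, 10678]
Total after period 3: 5406 + 5096 + 1898 + 5127 + 10678 = 28205

28205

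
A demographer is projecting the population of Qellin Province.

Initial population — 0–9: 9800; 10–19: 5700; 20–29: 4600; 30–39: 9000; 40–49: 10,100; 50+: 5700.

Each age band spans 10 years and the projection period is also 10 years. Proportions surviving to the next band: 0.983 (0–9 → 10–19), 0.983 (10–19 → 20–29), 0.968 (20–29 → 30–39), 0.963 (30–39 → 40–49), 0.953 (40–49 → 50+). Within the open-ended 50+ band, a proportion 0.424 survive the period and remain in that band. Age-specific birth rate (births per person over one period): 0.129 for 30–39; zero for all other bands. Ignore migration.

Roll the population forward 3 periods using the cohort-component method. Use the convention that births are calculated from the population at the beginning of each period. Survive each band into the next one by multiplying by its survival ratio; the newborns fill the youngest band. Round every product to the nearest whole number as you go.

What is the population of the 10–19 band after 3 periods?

Let band 1 be 0–9 through band 6 = 50+.
After projecting period 1:
Births: 9000 × 0.129 = 1161
Band 2: 9800 × 0.983 = 9633
Band 3: 5700 × 0.983 = 5603
Band 4: 4600 × 0.968 = 4453
Band 5: 9000 × 0.963 = 8667
Band 6: 10100 × 0.953 + 5700 × 0.424 = 9625 + 2417 = 12042
Population now: 0–9=1161, 10–19=9633, 20–29=5603, 30–39=4453, 40–49=8667, 50+=12042
After projecting period 2:
Births: 4453 × 0.129 = 574
Band 2: 1161 × 0.983 = 1141
Band 3: 9633 × 0.983 = 9469
Band 4: 5603 × 0.968 = 5424
Band 5: 4453 × 0.963 = 4288
Band 6: 8667 × 0.953 + 12042 × 0.424 = 8260 + 5106 = 13366
Population now: 0–9=574, 10–19=1141, 20–29=9469, 30–39=5424, 40–49=4288, 50+=13366
After projecting period 3:
Births: 5424 × 0.129 = 700
Band 2: 574 × 0.983 = 564
Band 3: 1141 × 0.983 = 1122
Band 4: 9469 × 0.968 = 9166
Band 5: 5424 × 0.963 = 5223
Band 6: 4288 × 0.953 + 13366 × 0.424 = 4086 + 5667 = 9753
Population now: 0–9=700, 10–19=564, 20–29=1122, 30–39=9166, 40–49=5223, 50+=9753

564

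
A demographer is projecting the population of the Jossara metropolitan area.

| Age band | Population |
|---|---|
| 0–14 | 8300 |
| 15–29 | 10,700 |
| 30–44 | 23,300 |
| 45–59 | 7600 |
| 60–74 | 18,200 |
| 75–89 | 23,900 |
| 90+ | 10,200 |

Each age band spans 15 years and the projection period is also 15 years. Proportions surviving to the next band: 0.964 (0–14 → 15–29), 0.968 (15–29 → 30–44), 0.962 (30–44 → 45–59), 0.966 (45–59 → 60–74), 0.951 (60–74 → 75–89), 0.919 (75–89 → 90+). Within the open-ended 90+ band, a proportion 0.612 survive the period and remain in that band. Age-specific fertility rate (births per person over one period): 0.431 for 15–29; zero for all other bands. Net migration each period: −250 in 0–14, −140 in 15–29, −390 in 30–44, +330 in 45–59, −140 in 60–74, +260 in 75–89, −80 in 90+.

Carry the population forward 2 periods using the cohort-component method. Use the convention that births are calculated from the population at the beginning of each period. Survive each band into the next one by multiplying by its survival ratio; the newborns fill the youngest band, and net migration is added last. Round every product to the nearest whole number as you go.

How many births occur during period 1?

Period 1.
Births: 10700 * 0.431 = 4612
15–29: 8300 * 0.964 = 8001
30–44: 10700 * 0.968 = 10358
45–59: 23300 * 0.962 = 22415
60–74: 7600 * 0.966 = 7342
75–89: 18200 * 0.951 = 17308
90+: 23900 * 0.919 + 10200 * 0.612 = 21964 + 6242 = 28206
Net migration: 0–14 − 250 → 4362; 15–29 − 140 → 7861; 30–44 − 390 → 9968; 45–59 + 330 → 22745; 60–74 − 140 → 7202; 75–89 + 260 → 17568; 90+ − 80 → 28126
Population now: 0–14=4362, 15–29=7861, 30–44=9968, 45–59=22745, 60–74=7202, 75–89=17568, 90+=28126

4612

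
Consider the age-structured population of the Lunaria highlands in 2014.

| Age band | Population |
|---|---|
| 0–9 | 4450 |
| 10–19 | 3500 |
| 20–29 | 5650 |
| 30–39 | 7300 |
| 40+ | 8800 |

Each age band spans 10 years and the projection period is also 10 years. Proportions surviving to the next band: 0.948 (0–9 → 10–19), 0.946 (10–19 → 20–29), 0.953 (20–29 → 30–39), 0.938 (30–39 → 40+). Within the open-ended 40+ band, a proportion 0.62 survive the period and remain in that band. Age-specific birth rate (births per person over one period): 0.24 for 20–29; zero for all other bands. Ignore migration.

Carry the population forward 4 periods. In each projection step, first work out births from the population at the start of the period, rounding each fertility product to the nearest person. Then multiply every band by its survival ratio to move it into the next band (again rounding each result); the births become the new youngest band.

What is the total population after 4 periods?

13347

Call the bands 1 to 5, youngest first.
— Period 1 —
Births: 5650 * 0.24 = 1356
Band 2: 4450 * 0.948 = 4219
Band 3: 3500 * 0.946 = 3311
Band 4: 5650 * 0.953 = 5384
Band 5: 7300 * 0.938 + 8800 * 0.62 = 6847 + 5456 = 12303
Giving 1356 / 4219 / 3311 / 5384 / 12303.
— Period 2 —
Births: 3311 * 0.24 = 795
Band 2: 1356 * 0.948 = 1285
Band 3: 4219 * 0.946 = 3991
Band 4: 3311 * 0.953 = 3155
Band 5: 5384 * 0.938 + 12303 * 0.62 = 5050 + 7628 = 12678
Giving 795 / 1285 / 3991 / 3155 / 12678.
— Period 3 —
Births: 3991 * 0.24 = 958
Band 2: 795 * 0.948 = 754
Band 3: 1285 * 0.946 = 1216
Band 4: 3991 * 0.953 = 3803
Band 5: 3155 * 0.938 + 12678 * 0.62 = 2959 + 7860 = 10819
Giving 958 / 754 / 1216 / 3803 / 10819.
— Period 4 —
Births: 1216 * 0.24 = 292
Band 2: 958 * 0.948 = 908
Band 3: 754 * 0.946 = 713
Band 4: 1216 * 0.953 = 1159
Band 5: 3803 * 0.938 + 10819 * 0.62 = 3567 + 6708 = 10275
Giving 292 / 908 / 713 / 1159 / 10275.
Total after period 4: 292 + 908 + 713 + 1159 + 10275 = 13347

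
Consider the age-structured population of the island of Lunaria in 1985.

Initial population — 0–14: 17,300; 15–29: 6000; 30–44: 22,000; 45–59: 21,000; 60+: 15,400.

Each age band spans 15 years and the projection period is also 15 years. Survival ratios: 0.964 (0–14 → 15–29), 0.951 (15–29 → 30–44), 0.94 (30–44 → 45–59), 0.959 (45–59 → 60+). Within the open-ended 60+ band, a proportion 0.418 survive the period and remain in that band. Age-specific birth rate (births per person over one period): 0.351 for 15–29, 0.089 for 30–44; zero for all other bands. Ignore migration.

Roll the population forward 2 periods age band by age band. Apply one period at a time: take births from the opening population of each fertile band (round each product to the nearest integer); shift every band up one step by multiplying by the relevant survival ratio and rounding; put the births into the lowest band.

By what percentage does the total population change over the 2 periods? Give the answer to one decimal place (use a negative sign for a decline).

-23.6

After projecting period 1:
Births: 6000 × 0.351 = 2106  |  22000 × 0.089 = 1958 → total 4064
15–29: 17300 × 0.964 = 16677
30–44: 6000 × 0.951 = 5706
45–59: 22000 × 0.94 = 20680
60+: 21000 × 0.959 + 15400 × 0.418 = 20139 + 6437 = 26576
End of period: [4064, 16677, 5706, 20680, 26576]
After projecting period 2:
Births: 16677 × 0.351 = 5854  |  5706 × 0.089 = 508 → total 6362
15–29: 4064 × 0.964 = 3918
30–44: 16677 × 0.951 = 15860
45–59: 5706 × 0.94 = 5364
60+: 20680 × 0.959 + 26576 × 0.418 = 19832 + 11109 = 30941
End of period: [6362, 3918, 15860, 5364, 30941]
Total: 81700 → 62445; change = -19255; percentage change = -23.6%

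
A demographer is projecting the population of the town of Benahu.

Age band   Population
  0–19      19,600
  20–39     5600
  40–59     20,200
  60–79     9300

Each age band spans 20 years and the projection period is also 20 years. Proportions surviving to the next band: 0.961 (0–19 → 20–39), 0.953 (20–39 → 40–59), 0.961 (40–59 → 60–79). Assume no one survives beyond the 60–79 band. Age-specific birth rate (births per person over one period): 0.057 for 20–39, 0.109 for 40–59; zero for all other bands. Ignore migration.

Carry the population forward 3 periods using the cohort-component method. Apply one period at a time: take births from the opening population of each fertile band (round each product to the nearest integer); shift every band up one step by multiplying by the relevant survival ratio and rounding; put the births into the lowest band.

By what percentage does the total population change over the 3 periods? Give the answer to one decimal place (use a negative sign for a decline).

-57.5

(Bands numbered youngest = 1 to oldest = 4.)
After projecting period 1:
Births: 5600 * 0.057 = 319 ; 20200 * 0.109 = 2202 → total 2521
Band 2: 19600 * 0.961 = 18836
Band 3: 5600 * 0.953 = 5337
Band 4: 20200 * 0.961 = 19412
→ [2521, 18836, 5337, 19412]
After projecting period 2:
Births: 18836 * 0.057 = 1074 ; 5337 * 0.109 = 582 → total 1656
Band 2: 2521 * 0.961 = 2423
Band 3: 18836 * 0.953 = 17951
Band 4: 5337 * 0.961 = 5129
→ [1656, 2423, 17951, 5129]
After projecting period 3:
Births: 2423 * 0.057 = 138 ; 17951 * 0.109 = 1957 → total 2095
Band 2: 1656 * 0.961 = 1591
Band 3: 2423 * 0.953 = 2309
Band 4: 17951 * 0.961 = 17251
→ [2095, 1591, 2309, 17251]
Total: 54700 → 23246; change = -31454; percentage change = -57.5%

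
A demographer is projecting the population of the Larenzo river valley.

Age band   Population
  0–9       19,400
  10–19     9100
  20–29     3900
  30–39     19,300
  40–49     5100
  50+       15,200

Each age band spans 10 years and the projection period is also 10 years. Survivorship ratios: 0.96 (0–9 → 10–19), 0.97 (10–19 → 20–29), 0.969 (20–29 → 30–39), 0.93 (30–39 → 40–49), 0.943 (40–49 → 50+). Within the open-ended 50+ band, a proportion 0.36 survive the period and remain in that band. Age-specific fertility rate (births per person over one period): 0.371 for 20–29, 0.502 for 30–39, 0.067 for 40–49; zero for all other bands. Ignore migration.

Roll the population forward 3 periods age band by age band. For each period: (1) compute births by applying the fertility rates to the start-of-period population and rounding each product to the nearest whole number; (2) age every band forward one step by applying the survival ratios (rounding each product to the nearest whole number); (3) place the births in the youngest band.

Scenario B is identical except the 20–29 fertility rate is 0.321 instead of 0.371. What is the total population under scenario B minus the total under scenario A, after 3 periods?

-1508

Numbering the groups 1..6 from youngest to oldest:
After projecting period 1:
Births: 3900 × 0.371 = 1447  |  19300 × 0.502 = 9689  |  5100 × 0.067 = 342 → total 11478
Group 2: 19400 × 0.96 = 18624
Group 3: 9100 × 0.97 = 8827
Group 4: 3900 × 0.969 = 3779
Group 5: 19300 × 0.93 = 17949
Group 6: 5100 × 0.943 + 15200 × 0.36 = 4809 + 5472 = 10281
Giving 11478 / 18624 / 8827 / 3779 / 17949 / 10281.
After projecting period 2:
Births: 8827 × 0.371 = 3275  |  3779 × 0.502 = 1897  |  17949 × 0.067 = 1203 → total 6375
Group 2: 11478 × 0.96 = 11019
Group 3: 18624 × 0.97 = 18065
Group 4: 8827 × 0.969 = 8553
Group 5: 3779 × 0.93 = 3514
Group 6: 17949 × 0.943 + 10281 × 0.36 = 16926 + 3701 = 20627
Giving 6375 / 11019 / 18065 / 8553 / 3514 / 20627.
After projecting period 3:
Births: 18065 × 0.371 = 6702  |  8553 × 0.502 = 4294  |  3514 × 0.067 = 235 → total 11231
Group 2: 6375 × 0.96 = 6120
Group 3: 11019 × 0.97 = 10688
Group 4: 18065 × 0.969 = 17505
Group 5: 8553 × 0.93 = 7954
Group 6: 3514 × 0.943 + 20627 × 0.36 = 3314 + 7426 = 10740
Giving 11231 / 6120 / 10688 / 17505 / 7954 / 10740.
Scenario A total after 3 periods: 64238
Scenario B projection —
After projecting period 1:
Births: 3900 × 0.321 = 1252  |  19300 × 0.502 = 9689  |  5100 × 0.067 = 342 → total 11283
Group 2: 19400 × 0.96 = 18624
Group 3: 9100 × 0.97 = 8827
Group 4: 3900 × 0.969 = 3779
Group 5: 19300 × 0.93 = 17949
Group 6: 5100 × 0.943 + 15200 × 0.36 = 4809 + 5472 = 10281
Giving 11283 / 18624 / 8827 / 3779 / 17949 / 10281.
After projecting period 2:
Births: 8827 × 0.321 = 2833  |  3779 × 0.502 = 1897  |  17949 × 0.067 = 1203 → total 5933
Group 2: 11283 × 0.96 = 10832
Group 3: 18624 × 0.97 = 18065
Group 4: 8827 × 0.969 = 8553
Group 5: 3779 × 0.93 = 3514
Group 6: 17949 × 0.943 + 10281 × 0.36 = 16926 + 3701 = 20627
Giving 5933 / 10832 / 18065 / 8553 / 3514 / 20627.
After projecting period 3:
Births: 18065 × 0.321 = 5799  |  8553 × 0.502 = 4294  |  3514 × 0.067 = 235 → total 10328
Group 2: 5933 × 0.96 = 5696
Group 3: 10832 × 0.97 = 10507
Group 4: 18065 × 0.969 = 17505
Group 5: 8553 × 0.93 = 7954
Group 6: 3514 × 0.943 + 20627 × 0.36 = 3314 + 7426 = 10740
Giving 10328 / 5696 / 10507 / 17505 / 7954 / 10740.
Scenario B total after 3 periods: 62730
Difference B − A = 62730 − 64238 = -1508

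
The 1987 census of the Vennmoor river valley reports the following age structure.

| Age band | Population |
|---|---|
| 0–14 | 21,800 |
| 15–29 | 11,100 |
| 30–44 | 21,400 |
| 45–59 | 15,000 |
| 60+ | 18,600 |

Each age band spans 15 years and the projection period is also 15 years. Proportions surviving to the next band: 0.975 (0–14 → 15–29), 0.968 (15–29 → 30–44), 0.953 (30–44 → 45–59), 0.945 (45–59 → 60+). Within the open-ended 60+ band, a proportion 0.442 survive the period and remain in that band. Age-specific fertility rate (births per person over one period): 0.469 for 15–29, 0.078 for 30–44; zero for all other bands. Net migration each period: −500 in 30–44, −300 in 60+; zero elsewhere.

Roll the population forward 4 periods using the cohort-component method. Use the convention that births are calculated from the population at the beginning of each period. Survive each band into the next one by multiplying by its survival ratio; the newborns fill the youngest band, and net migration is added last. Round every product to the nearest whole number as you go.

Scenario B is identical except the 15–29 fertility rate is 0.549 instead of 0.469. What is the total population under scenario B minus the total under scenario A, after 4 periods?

After projecting period 1:
Births: 11100 * 0.469 = 5206  |  21400 * 0.078 = 1669 → 6875
15–29: 21800 * 0.975 = 21255
30–44: 11100 * 0.968 = 10745
45–59: 21400 * 0.953 = 20394
60+: 15000 * 0.945 + 18600 * 0.442 = 14175 + 8221 = 22396
Net migration: 30–44 − 500 → 10245; 60+ − 300 → 22096
→ [6875, 21255, 10245, 20394, 22096]
After projecting period 2:
Births: 21255 * 0.469 = 9969  |  10245 * 0.078 = 799 → 10768
15–29: 6875 * 0.975 = 6703
30–44: 21255 * 0.968 = 20575
45–59: 10245 * 0.953 = 9763
60+: 20394 * 0.945 + 22096 * 0.442 = 19272 + 9766 = 29038
Net migration: 30–44 − 500 → 20075; 60+ − 300 → 28738
→ [10768, 6703, 20075, 9763, 28738]
After projecting period 3:
Births: 6703 * 0.469 = 3144  |  20075 * 0.078 = 1566 → 4710
15–29: 10768 * 0.975 = 10499
30–44: 6703 * 0.968 = 6489
45–59: 20075 * 0.953 = 19131
60+: 9763 * 0.945 + 28738 * 0.442 = 9226 + 12702 = 21928
Net migration: 30–44 − 500 → 5989; 60+ − 300 → 21628
→ [4710, 10499, 5989, 19131, 21628]
After projecting period 4:
Births: 10499 * 0.469 = 4924  |  5989 * 0.078 = 467 → 5391
15–29: 4710 * 0.975 = 4592
30–44: 10499 * 0.968 = 10163
45–59: 5989 * 0.953 = 5708
60+: 19131 * 0.945 + 21628 * 0.442 = 18079 + 9560 = 27639
Net migration: 30–44 − 500 → 9663; 60+ − 300 → 27339
→ [5391, 4592, 9663, 5708, 27339]
Scenario A total after 4 periods: 52693
Scenario B projection —
After projecting period 1:
Births: 11100 * 0.549 = 6094  |  21400 * 0.078 = 1669 → 7763
15–29: 21800 * 0.975 = 21255
30–44: 11100 * 0.968 = 10745
45–59: 21400 * 0.953 = 20394
60+: 15000 * 0.945 + 18600 * 0.442 = 14175 + 8221 = 22396
Net migration: 30–44 − 500 → 10245; 60+ − 300 → 22096
→ [7763, 21255, 10245, 20394, 22096]
After projecting period 2:
Births: 21255 * 0.549 = 11669  |  10245 * 0.078 = 799 → 12468
15–29: 7763 * 0.975 = 7569
30–44: 21255 * 0.968 = 20575
45–59: 10245 * 0.953 = 9763
60+: 20394 * 0.945 + 22096 * 0.442 = 19272 + 9766 = 29038
Net migration: 30–44 − 500 → 20075; 60+ − 300 → 28738
→ [12468, 7569, 20075, 9763, 28738]
After projecting period 3:
Births: 7569 * 0.549 = 4155  |  20075 * 0.078 = 1566 → 5721
15–29: 12468 * 0.975 = 12156
30–44: 7569 * 0.968 = 7327
45–59: 20075 * 0.953 = 19131
60+: 9763 * 0.945 + 28738 * 0.442 = 9226 + 12702 = 21928
Net migration: 30–44 − 500 → 6827; 60+ − 300 → 21628
→ [5721, 12156, 6827, 19131, 21628]
After projecting period 4:
Births: 12156 * 0.549 = 6674  |  6827 * 0.078 = 533 → 7207
15–29: 5721 * 0.975 = 5578
30–44: 12156 * 0.968 = 11767
45–59: 6827 * 0.953 = 6506
60+: 19131 * 0.945 + 21628 * 0.442 = 18079 + 9560 = 27639
Net migration: 30–44 − 500 → 11267; 60+ − 300 → 27339
→ [7207, 5578, 11267, 6506, 27339]
Scenario B total after 4 periods: 57897
Difference B − A = 57897 − 52693 = 5204

5204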